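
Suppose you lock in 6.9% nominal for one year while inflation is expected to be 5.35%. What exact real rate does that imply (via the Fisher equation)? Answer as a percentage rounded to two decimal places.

1 + r = 1.06900 / 1.05350 = 1.014713
r = 1.014713 − 1 = 1.4713%, i.e. 1.47%.

1.47%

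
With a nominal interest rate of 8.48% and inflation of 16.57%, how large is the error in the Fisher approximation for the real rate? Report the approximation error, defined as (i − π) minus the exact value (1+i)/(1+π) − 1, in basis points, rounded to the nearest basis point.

Approximate: r ≈ 8.480% − 16.570% = -8.0900%
Exact: (1 + 0.0848)/(1 + 0.1657) − 1 = -6.9400%
Error = -8.0900% − (-6.9400%) = -1.1500% → -115 basis points.

-115 basis points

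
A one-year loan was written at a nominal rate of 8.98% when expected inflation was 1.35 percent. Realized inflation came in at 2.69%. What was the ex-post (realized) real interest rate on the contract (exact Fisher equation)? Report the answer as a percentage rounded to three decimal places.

Ex-post: (1 + 0.0898)/(1 + 0.0269) − 1 = 6.1252%
So the realized real rate is 6.125%.

6.125%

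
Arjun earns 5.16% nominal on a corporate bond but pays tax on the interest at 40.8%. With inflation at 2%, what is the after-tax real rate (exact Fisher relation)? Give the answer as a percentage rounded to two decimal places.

After-tax nominal return = 5.16% × (1 − 0.408) = 3.05472%.
1 + r = 1.0305472 / 1.02000 = 1.010340
After-tax real rate = 1.010340 − 1 → 1.03%.

1.03%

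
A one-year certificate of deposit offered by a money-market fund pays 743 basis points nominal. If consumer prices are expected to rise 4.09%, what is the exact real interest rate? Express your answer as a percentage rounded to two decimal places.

By the Fisher equation, 1 + r = (1 + i)/(1 + π).
1 + r = 1.07430 / 1.04090 = 1.032088
r = 1.032088 − 1 = 3.2088%, i.e. 3.21%.

3.21%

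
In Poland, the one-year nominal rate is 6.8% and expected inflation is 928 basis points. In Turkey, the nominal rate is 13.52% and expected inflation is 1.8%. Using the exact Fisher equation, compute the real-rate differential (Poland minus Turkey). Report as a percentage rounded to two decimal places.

Poland: (1 + 0.0680)/(1 + 0.0928) − 1 = -2.2694%
Turkey: (1 + 0.1352)/(1 + 0.0180) − 1 = 11.5128%
Differential = -2.2694% − 11.5128% = -13.7822% → -13.78%.

-13.78%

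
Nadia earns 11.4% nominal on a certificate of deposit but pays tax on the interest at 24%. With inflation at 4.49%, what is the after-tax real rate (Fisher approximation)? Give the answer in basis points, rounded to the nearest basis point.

After-tax nominal return = 11.4% × (1 − 0.24) = 8.6640%.
r ≈ 8.6640% − 4.49% → 417 basis points.

417 basis points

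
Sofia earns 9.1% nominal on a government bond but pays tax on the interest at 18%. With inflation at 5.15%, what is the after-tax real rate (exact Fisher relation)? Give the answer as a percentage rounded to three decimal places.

After-tax nominal return = 9.1% × (1 − 0.18) = 7.4620%.
1 + r = 1.07462 / 1.05150 = 1.021988
After-tax real rate = 1.021988 − 1 → 2.199%.

2.199%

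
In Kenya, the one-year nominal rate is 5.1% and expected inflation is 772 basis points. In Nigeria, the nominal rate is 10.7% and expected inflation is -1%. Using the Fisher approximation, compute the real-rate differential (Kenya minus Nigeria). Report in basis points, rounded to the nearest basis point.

Kenya: 5.1% − 7.72% = -2.620%
Nigeria: 10.7% − (-1%) = 11.700%
Differential = -14.320% → -1432 basis points.

-1432 basis points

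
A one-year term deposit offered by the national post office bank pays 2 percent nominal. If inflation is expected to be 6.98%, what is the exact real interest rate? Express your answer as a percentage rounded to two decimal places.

-4.66%

1 + r = 1.02000 / 1.06980 = 0.953449
r = 0.953449 − 1 = -4.6551%, i.e. -4.66%.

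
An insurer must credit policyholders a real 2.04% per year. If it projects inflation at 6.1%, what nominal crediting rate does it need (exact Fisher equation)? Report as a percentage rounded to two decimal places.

8.26%

(1 + i) = (1 + r)(1 + π) = 1.02040 × 1.06100 = 1.0826444
i = 1.0826444 − 1, so the required nominal rate is 8.26%.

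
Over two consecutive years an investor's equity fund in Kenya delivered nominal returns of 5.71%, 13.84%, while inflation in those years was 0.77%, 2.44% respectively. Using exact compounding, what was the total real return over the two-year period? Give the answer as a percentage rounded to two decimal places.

16.58%

Compound the nominal returns: 1.0571 × 1.1384 = 1.203403.
Compound inflation: 1.0077 × 1.0244 = 1.032288.
Deflate: 1.203403 / 1.032288 = 1.165763.
Total real return = 1.165763 − 1 → 16.58%.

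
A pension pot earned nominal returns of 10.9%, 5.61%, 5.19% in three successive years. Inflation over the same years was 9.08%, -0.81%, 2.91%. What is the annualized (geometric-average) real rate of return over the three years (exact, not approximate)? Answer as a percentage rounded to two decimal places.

Compound the nominal returns: 1.1090 × 1.0561 × 1.0519 = 1.23200095.
Compound inflation: 1.0908 × 0.9919 × 1.0291 = 1.11344969.
Deflate: 1.23200095 / 1.11344969 = 1.10647205.
Annualized real rate = 1.10647205^(1/3) − 1 = 3.4301% → 3.43%.

3.43%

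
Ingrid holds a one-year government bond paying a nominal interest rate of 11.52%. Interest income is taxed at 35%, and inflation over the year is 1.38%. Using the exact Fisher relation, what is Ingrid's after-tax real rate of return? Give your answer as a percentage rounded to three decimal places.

After-tax nominal return = 11.52% × (1 − 0.35) = 7.4880%.
1 + r = 1.07488 / 1.01380 = 1.060249
After-tax real rate = 1.060249 − 1 → 6.025%.

6.025%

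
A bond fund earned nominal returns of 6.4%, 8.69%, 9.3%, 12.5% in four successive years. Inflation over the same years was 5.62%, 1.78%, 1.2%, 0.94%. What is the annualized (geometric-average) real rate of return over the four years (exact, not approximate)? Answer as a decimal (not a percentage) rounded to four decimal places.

Nominal growth factor = 1.0640 × 1.0869 × 1.0930 × 1.1250 = 1.42201409
Price-level growth factor = 1.0562 × 1.0178 × 1.0120 × 1.0094 = 1.09812663
Real growth factor = 1.42201409 / 1.09812663 = 1.29494546
Annualized real rate = 1.29494546^(1/4) − 1 = 6.6751% → 0.0668.

0.0668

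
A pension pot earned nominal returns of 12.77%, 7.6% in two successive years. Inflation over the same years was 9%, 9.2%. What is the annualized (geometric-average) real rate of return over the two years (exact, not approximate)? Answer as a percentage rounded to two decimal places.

Nominal growth factor = 1.1277 × 1.0760 = 1.21340520
Price-level growth factor = 1.0900 × 1.0920 = 1.19028000
Real growth factor = 1.21340520 / 1.19028000 = 1.01942837
Annualized real rate = 1.01942837^(1/2) − 1 = 0.9667% → 0.97%.

0.97%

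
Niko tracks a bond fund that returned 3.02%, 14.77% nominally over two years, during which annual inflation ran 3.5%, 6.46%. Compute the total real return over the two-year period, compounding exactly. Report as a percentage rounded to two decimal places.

Nominal growth factor = 1.0302 × 1.1477 = 1.182361
Price-level growth factor = 1.0350 × 1.0646 = 1.101861
Real growth factor = 1.182361 / 1.101861 = 1.073058
Total real return = 1.073058 − 1 → 7.31%.

7.31%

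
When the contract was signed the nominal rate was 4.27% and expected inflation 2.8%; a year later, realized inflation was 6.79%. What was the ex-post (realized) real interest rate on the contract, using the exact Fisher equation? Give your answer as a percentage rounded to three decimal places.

Ex-post: (1 + 0.0427)/(1 + 0.0679) − 1 = -2.3598%
So the realized real rate is -2.360%.

-2.360%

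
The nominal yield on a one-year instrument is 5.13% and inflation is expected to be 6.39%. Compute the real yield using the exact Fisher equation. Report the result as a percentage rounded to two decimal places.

1 + r = 1.05130 / 1.06390 = 0.988157
r = 0.988157 − 1 = -1.1843%, i.e. -1.18%.

-1.18%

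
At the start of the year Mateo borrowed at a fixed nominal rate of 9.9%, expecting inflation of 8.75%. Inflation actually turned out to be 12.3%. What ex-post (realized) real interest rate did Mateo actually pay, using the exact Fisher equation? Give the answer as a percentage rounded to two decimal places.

-2.14%

Ex-post: (1 + 0.0990)/(1 + 0.1230) − 1 = -2.1371%
So the realized real rate is -2.14%.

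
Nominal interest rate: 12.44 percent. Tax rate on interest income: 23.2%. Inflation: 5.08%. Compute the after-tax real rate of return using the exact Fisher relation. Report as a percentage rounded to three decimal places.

4.258%

After-tax nominal return = 12.44% × (1 − 0.232) = 9.55392%.
1 + r = 1.0955392 / 1.05080 = 1.042576
After-tax real rate = 1.042576 − 1 → 4.258%.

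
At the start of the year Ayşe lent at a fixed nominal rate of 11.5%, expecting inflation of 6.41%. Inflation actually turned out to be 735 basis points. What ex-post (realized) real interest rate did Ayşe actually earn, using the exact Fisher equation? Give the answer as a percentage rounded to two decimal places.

Ex-post: (1 + 0.1150)/(1 + 0.0735) − 1 = 3.8659%
So the realized real rate is 3.87%.

3.87%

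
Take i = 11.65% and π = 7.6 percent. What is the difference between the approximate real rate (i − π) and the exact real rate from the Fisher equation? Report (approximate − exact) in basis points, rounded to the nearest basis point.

29 basis points

Approximate: r ≈ 11.650% − 7.600% = 4.0500%
Exact: (1 + 0.1165)/(1 + 0.0760) − 1 = 3.7639%
Error = 4.0500% − 3.7639% = 0.2861% → 29 basis points.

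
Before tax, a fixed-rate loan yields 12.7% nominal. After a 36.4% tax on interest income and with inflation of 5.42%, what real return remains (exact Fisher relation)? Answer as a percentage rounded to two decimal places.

After-tax nominal return = 12.7% × (1 − 0.364) = 8.0772%.
1 + r = 1.080772 / 1.05420 = 1.025206
After-tax real rate = 1.025206 − 1 → 2.52%.

2.52%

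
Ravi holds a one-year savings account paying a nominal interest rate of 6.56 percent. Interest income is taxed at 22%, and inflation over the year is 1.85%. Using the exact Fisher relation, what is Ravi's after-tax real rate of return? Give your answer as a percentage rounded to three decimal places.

3.207%

After-tax nominal return = 6.56% × (1 − 0.22) = 5.1168%.
1 + r = 1.051168 / 1.01850 = 1.0320746
After-tax real rate = 1.0320746 − 1 → 3.207%.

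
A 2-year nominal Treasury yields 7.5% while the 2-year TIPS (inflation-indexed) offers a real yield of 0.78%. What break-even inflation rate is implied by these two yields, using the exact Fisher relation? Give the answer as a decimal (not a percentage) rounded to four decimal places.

0.0667

(1 + π) = (1 + i)/(1 + r) = 1.07500 / 1.00780 = 1.066680
Break-even inflation = 1.066680 − 1 → 0.0667.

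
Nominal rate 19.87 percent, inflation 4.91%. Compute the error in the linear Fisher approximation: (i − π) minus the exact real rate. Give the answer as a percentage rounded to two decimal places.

Approximate: r ≈ 19.870% − 4.910% = 14.9600%
Exact: (1 + 0.1987)/(1 + 0.0491) − 1 = 14.2598%
Error = 14.9600% − 14.2598% = 0.7002% → 0.70%.

0.70%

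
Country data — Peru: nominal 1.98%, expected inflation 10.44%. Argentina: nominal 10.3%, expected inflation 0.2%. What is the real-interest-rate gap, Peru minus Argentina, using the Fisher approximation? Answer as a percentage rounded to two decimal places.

Peru: 1.98% − 10.44% = -8.460%
Argentina: 10.3% − 0.2% = 10.100%
Differential = -18.560% → -18.56%.

-18.56%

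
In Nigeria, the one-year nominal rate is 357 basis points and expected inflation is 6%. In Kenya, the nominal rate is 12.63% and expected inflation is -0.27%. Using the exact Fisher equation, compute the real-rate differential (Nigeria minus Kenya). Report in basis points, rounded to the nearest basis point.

-1523 basis points

Nigeria: (1 + 0.0357)/(1 + 0.0600) − 1 = -2.2925%
Kenya: (1 + 0.1263)/(1 − 0.0027) − 1 = 12.9349%
Differential = -2.2925% − 12.9349% = -15.2274% → -1523 basis points.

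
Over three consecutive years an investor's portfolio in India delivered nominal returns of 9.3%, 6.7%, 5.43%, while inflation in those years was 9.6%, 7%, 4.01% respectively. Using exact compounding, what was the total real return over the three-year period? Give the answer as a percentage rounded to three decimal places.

Nominal growth factor = 1.0930 × 1.0670 × 1.0543 = 1.229557
Price-level growth factor = 1.0960 × 1.0700 × 1.0401 = 1.219746
Real growth factor = 1.229557 / 1.219746 = 1.008044
Total real return = 1.008044 − 1 → 0.804%.

0.804%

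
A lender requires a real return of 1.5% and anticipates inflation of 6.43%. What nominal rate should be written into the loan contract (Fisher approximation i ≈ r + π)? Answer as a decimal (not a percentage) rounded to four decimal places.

0.0793

i ≈ r + π = 1.5% + 6.43% = 0.0793.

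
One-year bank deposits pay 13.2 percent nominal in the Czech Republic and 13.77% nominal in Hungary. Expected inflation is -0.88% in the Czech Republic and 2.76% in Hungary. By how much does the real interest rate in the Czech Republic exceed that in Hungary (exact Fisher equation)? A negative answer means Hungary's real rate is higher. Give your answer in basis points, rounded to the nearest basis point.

349 basis points

The Czech Republic: (1 + 0.1320)/(1 − 0.0088) − 1 = 14.2050%
Hungary: (1 + 0.1377)/(1 + 0.0276) − 1 = 10.7143%
Differential = 14.2050% − 10.7143% = 3.4907% → 349 basis points.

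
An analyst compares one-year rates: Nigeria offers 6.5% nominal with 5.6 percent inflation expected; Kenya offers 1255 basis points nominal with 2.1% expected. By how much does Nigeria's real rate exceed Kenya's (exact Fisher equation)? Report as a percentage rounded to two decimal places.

-9.38%

Nigeria: (1 + 0.0650)/(1 + 0.0560) − 1 = 0.8523%
Kenya: (1 + 0.1255)/(1 + 0.0210) − 1 = 10.2351%
Differential = 0.8523% − 10.2351% = -9.3828% → -9.38%.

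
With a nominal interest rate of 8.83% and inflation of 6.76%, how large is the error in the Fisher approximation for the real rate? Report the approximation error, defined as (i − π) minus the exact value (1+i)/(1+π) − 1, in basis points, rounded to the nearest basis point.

13 basis points

Approximate: r ≈ 8.830% − 6.760% = 2.0700%
Exact: (1 + 0.0883)/(1 + 0.0676) − 1 = 1.9389%
Error = 2.0700% − 1.9389% = 0.1311% → 13 basis points.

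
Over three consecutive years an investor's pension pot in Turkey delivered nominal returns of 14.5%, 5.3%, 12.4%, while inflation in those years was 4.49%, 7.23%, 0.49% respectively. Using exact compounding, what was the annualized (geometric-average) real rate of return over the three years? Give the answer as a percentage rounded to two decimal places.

Nominal growth factor = 1.1450 × 1.0530 × 1.1240 = 1.35518994
Price-level growth factor = 1.0449 × 1.0723 × 1.0049 = 1.12593646
Real growth factor = 1.35518994 / 1.12593646 = 1.20361139
Annualized real rate = 1.20361139^(1/3) − 1 = 6.3724% → 6.37%.

6.37%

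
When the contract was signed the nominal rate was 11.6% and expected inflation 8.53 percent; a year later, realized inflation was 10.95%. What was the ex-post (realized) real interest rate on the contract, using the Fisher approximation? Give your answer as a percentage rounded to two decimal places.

0.65%

Ex-post: 11.6% − 10.95% = 0.650%
So the realized real rate is 0.65%.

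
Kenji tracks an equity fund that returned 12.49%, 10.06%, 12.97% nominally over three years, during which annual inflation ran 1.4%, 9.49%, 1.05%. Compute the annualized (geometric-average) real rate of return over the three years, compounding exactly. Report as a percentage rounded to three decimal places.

7.627%

Compound the nominal returns: 1.1249 × 1.1006 × 1.1297 = 1.398641963.
Compound inflation: 1.0140 × 1.0949 × 1.0105 = 1.121886000.
Deflate: 1.398641963 / 1.121886000 = 1.246688133.
Annualized real rate = 1.246688133^(1/3) − 1 = 7.62651% → 7.627%.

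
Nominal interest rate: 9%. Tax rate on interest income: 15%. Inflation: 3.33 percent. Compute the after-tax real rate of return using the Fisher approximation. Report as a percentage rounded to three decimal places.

After-tax nominal return = 9% × (1 − 0.15) = 7.6500%.
r ≈ 7.6500% − 3.33% → 4.320%.

4.320%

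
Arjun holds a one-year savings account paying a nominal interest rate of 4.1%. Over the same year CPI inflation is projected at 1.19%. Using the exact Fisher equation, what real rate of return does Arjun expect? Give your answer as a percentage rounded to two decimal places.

By the Fisher equation, 1 + r = (1 + i)/(1 + π).
1 + r = 1.04100 / 1.01190 = 1.028758
r = 1.028758 − 1 = 2.8758%, i.e. 2.88%.

2.88%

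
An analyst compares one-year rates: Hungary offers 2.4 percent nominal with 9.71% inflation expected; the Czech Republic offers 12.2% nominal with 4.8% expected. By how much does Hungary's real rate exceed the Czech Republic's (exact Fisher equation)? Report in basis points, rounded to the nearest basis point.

-1372 basis points

Hungary: (1 + 0.0240)/(1 + 0.0971) − 1 = -6.6630%
The Czech Republic: (1 + 0.1220)/(1 + 0.0480) − 1 = 7.0611%
Differential = -6.6630% − 7.0611% = -13.7241% → -1372 basis points.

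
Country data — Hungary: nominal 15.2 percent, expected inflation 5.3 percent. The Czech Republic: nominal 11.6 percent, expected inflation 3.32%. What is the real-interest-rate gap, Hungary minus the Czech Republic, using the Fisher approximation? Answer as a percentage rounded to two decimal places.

Hungary: 15.2% − 5.3% = 9.900%
The Czech Republic: 11.6% − 3.32% = 8.280%
Differential = 1.620% → 1.62%.

1.62%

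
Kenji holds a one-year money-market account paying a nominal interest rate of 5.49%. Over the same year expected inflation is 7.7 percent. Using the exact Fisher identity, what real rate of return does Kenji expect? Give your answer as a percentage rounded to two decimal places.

-2.05%

1 + r = 1.05490 / 1.07700 = 0.979480
r = 0.979480 − 1 = -2.0520%, i.e. -2.05%.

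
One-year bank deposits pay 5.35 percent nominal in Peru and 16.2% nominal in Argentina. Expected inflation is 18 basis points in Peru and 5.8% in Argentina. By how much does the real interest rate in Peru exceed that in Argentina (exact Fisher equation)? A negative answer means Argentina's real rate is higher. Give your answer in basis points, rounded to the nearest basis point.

Peru: (1 + 0.0535)/(1 + 0.0018) − 1 = 5.1607%
Argentina: (1 + 0.1620)/(1 + 0.0580) − 1 = 9.8299%
Differential = 5.1607% − 9.8299% = -4.6692% → -467 basis points.

-467 basis points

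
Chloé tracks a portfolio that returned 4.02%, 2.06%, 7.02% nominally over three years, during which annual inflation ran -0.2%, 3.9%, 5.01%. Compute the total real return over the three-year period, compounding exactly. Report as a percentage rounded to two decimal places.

Nominal growth factor = 1.0402 × 1.0206 × 1.0702 = 1.136154
Price-level growth factor = 0.9980 × 1.0390 × 1.0501 = 1.088872
Real growth factor = 1.136154 / 1.088872 = 1.043423
Total real return = 1.043423 − 1 → 4.34%.

4.34%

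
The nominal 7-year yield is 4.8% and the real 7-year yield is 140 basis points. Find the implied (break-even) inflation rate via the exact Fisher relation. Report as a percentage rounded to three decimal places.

(1 + π) = (1 + i)/(1 + r) = 1.04800 / 1.01400 = 1.033531
Break-even inflation = 1.033531 − 1 → 3.353%.

3.353%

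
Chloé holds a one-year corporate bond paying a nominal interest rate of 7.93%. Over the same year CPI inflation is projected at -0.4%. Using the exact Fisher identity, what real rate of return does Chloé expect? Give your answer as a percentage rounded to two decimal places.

By the Fisher identity, 1 + r = (1 + i)/(1 + π).
1 + r = 1.07930 / 0.99600 = 1.083635
r = 1.083635 − 1 = 8.3635%, i.e. 8.36%.

8.36%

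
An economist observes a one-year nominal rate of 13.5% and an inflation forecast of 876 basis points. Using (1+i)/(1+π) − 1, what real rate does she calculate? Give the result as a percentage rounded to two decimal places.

4.36%

By the Fisher relation, 1 + r = (1 + i)/(1 + π).
1 + r = 1.13500 / 1.08760 = 1.043582
r = 1.043582 − 1 = 4.3582%, i.e. 4.36%.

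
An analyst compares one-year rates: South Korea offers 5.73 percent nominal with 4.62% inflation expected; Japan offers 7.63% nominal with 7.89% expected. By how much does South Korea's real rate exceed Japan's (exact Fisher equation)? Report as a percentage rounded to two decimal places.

South Korea: (1 + 0.0573)/(1 + 0.0462) − 1 = 1.0610%
Japan: (1 + 0.0763)/(1 + 0.0789) − 1 = -0.2410%
Differential = 1.0610% − (-0.2410%) = 1.3020% → 1.30%.

1.30%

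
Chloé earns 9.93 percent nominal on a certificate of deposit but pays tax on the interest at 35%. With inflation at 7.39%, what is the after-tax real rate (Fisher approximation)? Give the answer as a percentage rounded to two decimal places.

-0.94%

After-tax nominal return = 9.93% × (1 − 0.35) = 6.4545%.
r ≈ 6.4545% − 7.39% → -0.94%.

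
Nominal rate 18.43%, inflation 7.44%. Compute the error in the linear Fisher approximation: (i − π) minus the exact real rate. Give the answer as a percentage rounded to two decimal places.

0.76%

Approximate: r ≈ 18.430% − 7.440% = 10.9900%
Exact: (1 + 0.1843)/(1 + 0.0744) − 1 = 10.2290%
Error = 10.9900% − 10.2290% = 0.7610% → 0.76%.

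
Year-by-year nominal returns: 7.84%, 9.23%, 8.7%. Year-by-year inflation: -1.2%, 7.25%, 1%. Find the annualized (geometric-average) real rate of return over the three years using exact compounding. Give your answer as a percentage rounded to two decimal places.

Compound the nominal returns: 1.0784 × 1.0923 × 1.0870 = 1.28041678.
Compound inflation: 0.9880 × 1.0725 × 1.0100 = 1.07022630.
Deflate: 1.28041678 / 1.07022630 = 1.19639816.
Annualized real rate = 1.19639816^(1/3) − 1 = 6.1594% → 6.16%.

6.16%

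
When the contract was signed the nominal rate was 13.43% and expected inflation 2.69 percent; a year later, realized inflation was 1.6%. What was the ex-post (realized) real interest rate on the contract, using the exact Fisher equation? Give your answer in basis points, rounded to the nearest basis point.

1164 basis points

Ex-post: (1 + 0.1343)/(1 + 0.0160) − 1 = 11.6437%
So the realized real rate is 1164 basis points.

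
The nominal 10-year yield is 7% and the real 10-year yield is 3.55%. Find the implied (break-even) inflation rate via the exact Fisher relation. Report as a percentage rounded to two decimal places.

3.33%

(1 + π) = (1 + i)/(1 + r) = 1.07000 / 1.03550 = 1.033317
Break-even inflation = 1.033317 − 1 → 3.33%.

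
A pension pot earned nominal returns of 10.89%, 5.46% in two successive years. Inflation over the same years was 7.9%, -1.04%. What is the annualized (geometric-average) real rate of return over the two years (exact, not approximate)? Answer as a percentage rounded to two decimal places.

Compound the nominal returns: 1.1089 × 1.0546 = 1.16944594.
Compound inflation: 1.0790 × 0.9896 = 1.06777840.
Deflate: 1.16944594 / 1.06777840 = 1.09521408.
Annualized real rate = 1.09521408^(1/2) − 1 = 4.6525% → 4.65%.

4.65%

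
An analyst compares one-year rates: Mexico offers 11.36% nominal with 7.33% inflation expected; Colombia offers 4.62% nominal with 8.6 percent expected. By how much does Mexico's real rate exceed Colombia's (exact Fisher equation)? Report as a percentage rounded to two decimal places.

7.42%

Mexico: (1 + 0.1136)/(1 + 0.0733) − 1 = 3.7548%
Colombia: (1 + 0.0462)/(1 + 0.0860) − 1 = -3.6648%
Differential = 3.7548% − (-3.6648%) = 7.4196% → 7.42%.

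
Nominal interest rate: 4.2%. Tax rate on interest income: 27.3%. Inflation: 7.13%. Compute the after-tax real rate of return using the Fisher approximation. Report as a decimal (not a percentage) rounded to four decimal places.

-0.0408

After-tax nominal return = 4.2% × (1 − 0.273) = 3.0534%.
r ≈ 3.0534% − 7.13% → -0.0408.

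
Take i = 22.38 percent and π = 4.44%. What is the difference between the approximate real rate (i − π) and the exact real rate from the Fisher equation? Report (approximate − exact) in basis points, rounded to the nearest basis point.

76 basis points

Approximate: r ≈ 22.380% − 4.440% = 17.9400%
Exact: (1 + 0.2238)/(1 + 0.0444) − 1 = 17.1773%
Error = 17.9400% − 17.1773% = 0.7627% → 76 basis points.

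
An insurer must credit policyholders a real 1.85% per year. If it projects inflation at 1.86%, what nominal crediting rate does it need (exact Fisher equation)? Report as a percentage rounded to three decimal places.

(1 + i) = (1 + r)(1 + π) = 1.01850 × 1.01860 = 1.0374441
i = 1.0374441 − 1, so the required nominal rate is 3.744%.

3.744%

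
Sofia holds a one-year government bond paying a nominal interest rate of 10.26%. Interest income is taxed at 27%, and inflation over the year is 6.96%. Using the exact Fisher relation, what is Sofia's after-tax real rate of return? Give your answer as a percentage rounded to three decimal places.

0.495%

After-tax nominal return = 10.26% × (1 − 0.27) = 7.4898%.
1 + r = 1.074898 / 1.06960 = 1.004953
After-tax real rate = 1.004953 − 1 → 0.495%.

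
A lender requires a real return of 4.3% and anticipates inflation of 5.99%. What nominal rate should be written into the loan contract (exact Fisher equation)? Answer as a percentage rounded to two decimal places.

(1 + i) = (1 + r)(1 + π) = 1.04300 × 1.05990 = 1.1054757
i = 1.1054757 − 1, so the required nominal rate is 10.55%.

10.55%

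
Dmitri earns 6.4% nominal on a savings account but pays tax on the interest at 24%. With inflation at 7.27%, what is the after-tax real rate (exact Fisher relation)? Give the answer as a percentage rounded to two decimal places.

After-tax nominal return = 6.4% × (1 − 0.24) = 4.8640%.
1 + r = 1.04864 / 1.07270 = 0.977571
After-tax real rate = 0.977571 − 1 → -2.24%.

-2.24%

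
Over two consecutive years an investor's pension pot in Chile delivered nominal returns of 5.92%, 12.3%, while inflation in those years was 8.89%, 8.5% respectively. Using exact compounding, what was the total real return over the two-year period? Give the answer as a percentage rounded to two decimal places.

Compound the nominal returns: 1.0592 × 1.1230 = 1.189482.
Compound inflation: 1.0889 × 1.0850 = 1.181457.
Deflate: 1.189482 / 1.181457 = 1.006793.
Total real return = 1.006793 − 1 → 0.68%.

0.68%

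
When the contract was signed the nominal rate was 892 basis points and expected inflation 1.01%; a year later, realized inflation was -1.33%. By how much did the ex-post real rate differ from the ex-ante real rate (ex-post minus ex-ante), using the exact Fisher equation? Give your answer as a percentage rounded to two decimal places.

2.56%

Ex-ante: (1 + 0.0892)/(1 + 0.0101) − 1 = 7.8309%
Ex-post: (1 + 0.0892)/(1 − 0.0133) − 1 = 10.3882%
Difference (ex-post − ex-ante) = 2.5573% → 2.56%.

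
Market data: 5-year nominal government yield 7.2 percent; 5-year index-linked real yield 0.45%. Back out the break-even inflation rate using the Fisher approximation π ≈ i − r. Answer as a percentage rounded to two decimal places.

π ≈ i − r = 7.2% − 0.45% → 6.75%.

6.75%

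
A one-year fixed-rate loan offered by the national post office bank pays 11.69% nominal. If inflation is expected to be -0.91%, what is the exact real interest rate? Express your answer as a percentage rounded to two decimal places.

By the Fisher identity, 1 + r = (1 + i)/(1 + π).
1 + r = 1.11690 / 0.99090 = 1.127157
r = 1.127157 − 1 = 12.7157%, i.e. 12.72%.

12.72%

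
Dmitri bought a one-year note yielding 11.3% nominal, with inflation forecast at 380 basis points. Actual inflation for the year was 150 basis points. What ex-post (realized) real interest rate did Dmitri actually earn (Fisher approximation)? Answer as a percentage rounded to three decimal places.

9.800%

Ex-post: 11.3% − 1.5% = 9.800%
So the realized real rate is 9.800%.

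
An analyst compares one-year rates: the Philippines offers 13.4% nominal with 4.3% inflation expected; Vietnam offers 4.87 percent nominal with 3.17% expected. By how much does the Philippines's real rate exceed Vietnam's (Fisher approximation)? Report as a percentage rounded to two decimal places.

The Philippines: 13.4% − 4.3% = 9.100%
Vietnam: 4.87% − 3.17% = 1.700%
Differential = 7.400% → 7.40%.

7.40%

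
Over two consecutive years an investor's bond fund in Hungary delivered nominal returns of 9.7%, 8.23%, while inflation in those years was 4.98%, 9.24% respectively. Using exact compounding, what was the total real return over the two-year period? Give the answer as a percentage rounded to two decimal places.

3.53%

Nominal growth factor = 1.0970 × 1.0823 = 1.187283
Price-level growth factor = 1.0498 × 1.0924 = 1.146802
Real growth factor = 1.187283 / 1.146802 = 1.035300
Total real return = 1.035300 − 1 → 3.53%.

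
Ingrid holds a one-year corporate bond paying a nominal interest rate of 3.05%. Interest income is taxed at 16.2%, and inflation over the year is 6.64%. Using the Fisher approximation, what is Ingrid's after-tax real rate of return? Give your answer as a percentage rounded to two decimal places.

-4.08%

After-tax nominal return = 3.05% × (1 − 0.162) = 2.5559%.
r ≈ 2.5559% − 6.64% → -4.08%.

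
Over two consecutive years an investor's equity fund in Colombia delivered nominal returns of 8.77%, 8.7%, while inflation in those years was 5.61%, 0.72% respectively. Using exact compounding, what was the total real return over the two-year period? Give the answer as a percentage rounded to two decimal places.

11.15%

Nominal growth factor = 1.0877 × 1.0870 = 1.182330
Price-level growth factor = 1.0561 × 1.0072 = 1.063704
Real growth factor = 1.182330 / 1.063704 = 1.111522
Total real return = 1.111522 − 1 → 11.15%.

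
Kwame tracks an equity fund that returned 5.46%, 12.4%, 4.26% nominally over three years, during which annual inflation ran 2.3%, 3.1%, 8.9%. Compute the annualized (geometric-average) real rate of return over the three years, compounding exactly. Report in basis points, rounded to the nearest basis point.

247 basis points

Compound the nominal returns: 1.0546 × 1.1240 × 1.0426 = 1.23586718.
Compound inflation: 1.0230 × 1.0310 × 1.0890 = 1.14858246.
Deflate: 1.23586718 / 1.14858246 = 1.07599343.
Annualized real rate = 1.07599343^(1/3) − 1 = 2.4715% → 247 basis points.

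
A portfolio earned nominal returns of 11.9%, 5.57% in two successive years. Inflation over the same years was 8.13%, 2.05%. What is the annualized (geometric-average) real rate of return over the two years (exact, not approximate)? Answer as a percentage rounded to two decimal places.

3.47%

Nominal growth factor = 1.1190 × 1.0557 = 1.18132830
Price-level growth factor = 1.0813 × 1.0205 = 1.10346665
Real growth factor = 1.18132830 / 1.10346665 = 1.07056095
Annualized real rate = 1.07056095^(1/2) − 1 = 3.4679% → 3.47%.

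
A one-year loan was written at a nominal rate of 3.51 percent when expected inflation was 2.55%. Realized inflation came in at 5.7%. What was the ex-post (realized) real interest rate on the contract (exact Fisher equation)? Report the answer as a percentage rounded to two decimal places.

-2.07%

Ex-post: (1 + 0.0351)/(1 + 0.0570) − 1 = -2.0719%
So the realized real rate is -2.07%.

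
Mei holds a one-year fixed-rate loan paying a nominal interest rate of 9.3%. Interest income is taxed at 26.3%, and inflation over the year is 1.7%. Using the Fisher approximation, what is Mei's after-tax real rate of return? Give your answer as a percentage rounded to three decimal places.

After-tax nominal return = 9.3% × (1 − 0.263) = 6.8541%.
r ≈ 6.8541% − 1.7% → 5.154%.

5.154%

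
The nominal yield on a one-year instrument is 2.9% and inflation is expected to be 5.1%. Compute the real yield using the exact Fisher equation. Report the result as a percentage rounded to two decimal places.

By the Fisher identity, 1 + r = (1 + i)/(1 + π).
1 + r = 1.02900 / 1.05100 = 0.979068
r = 0.979068 − 1 = -2.0932%, i.e. -2.09%.

-2.09%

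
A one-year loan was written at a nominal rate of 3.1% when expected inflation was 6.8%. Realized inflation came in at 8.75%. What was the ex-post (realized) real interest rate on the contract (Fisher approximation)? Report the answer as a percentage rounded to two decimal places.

Ex-post: 3.1% − 8.75% = -5.650%
So the realized real rate is -5.65%.

-5.65%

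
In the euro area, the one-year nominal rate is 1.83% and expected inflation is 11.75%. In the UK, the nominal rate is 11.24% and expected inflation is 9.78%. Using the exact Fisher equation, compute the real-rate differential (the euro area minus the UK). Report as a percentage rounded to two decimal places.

-10.21%

The euro area: (1 + 0.0183)/(1 + 0.1175) − 1 = -8.8770%
The UK: (1 + 0.1124)/(1 + 0.0978) − 1 = 1.3299%
Differential = -8.8770% − 1.3299% = -10.2069% → -10.21%.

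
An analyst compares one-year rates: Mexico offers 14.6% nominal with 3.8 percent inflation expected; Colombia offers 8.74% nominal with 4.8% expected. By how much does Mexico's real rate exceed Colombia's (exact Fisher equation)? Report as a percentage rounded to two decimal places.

Mexico: (1 + 0.1460)/(1 + 0.0380) − 1 = 10.4046%
Colombia: (1 + 0.0874)/(1 + 0.0480) − 1 = 3.7595%
Differential = 10.4046% − 3.7595% = 6.6451% → 6.65%.

6.65%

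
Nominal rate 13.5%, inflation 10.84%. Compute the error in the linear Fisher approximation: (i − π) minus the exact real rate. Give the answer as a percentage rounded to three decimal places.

0.260%

Approximate: r ≈ 13.500% − 10.840% = 2.6600%
Exact: (1 + 0.1350)/(1 + 0.1084) − 1 = 2.3999%
Error = 2.6600% − 2.3999% = 0.2601% → 0.260%.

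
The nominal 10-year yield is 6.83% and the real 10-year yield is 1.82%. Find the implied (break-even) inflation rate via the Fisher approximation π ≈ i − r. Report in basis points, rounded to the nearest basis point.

π ≈ i − r = 6.83% − 1.82% → 501 basis points.

501 basis points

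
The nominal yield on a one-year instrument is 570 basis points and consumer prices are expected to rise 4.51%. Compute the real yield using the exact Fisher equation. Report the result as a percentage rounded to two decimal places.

By the Fisher relation, 1 + r = (1 + i)/(1 + π).
1 + r = 1.05700 / 1.04510 = 1.011386
r = 1.011386 − 1 = 1.1386%, i.e. 1.14%.

1.14%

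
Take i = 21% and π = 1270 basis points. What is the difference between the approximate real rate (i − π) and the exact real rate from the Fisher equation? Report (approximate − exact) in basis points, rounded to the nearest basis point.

Approximate: r ≈ 21.000% − 12.700% = 8.3000%
Exact: (1 + 0.2100)/(1 + 0.1270) − 1 = 7.3647%
Error = 8.3000% − 7.3647% = 0.9353% → 94 basis points.

94 basis points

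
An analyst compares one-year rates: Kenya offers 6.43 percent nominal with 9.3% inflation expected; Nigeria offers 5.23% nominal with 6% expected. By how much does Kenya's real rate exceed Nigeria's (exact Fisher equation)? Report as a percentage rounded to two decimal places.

-1.90%

Kenya: (1 + 0.0643)/(1 + 0.0930) − 1 = -2.6258%
Nigeria: (1 + 0.0523)/(1 + 0.0600) − 1 = -0.7264%
Differential = -2.6258% − (-0.7264%) = -1.8994% → -1.90%.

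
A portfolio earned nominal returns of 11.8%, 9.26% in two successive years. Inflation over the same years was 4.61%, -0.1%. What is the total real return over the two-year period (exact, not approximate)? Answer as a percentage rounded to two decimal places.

16.89%

Compound the nominal returns: 1.1180 × 1.0926 = 1.221527.
Compound inflation: 1.0461 × 0.9990 = 1.045054.
Deflate: 1.221527 / 1.045054 = 1.168865.
Total real return = 1.168865 − 1 → 16.89%.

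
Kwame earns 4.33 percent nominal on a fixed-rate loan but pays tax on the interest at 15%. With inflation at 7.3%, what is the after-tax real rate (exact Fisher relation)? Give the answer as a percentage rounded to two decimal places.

-3.37%

After-tax nominal return = 4.33% × (1 − 0.15) = 3.6805%.
1 + r = 1.036805 / 1.07300 = 0.966267
After-tax real rate = 0.966267 − 1 → -3.37%.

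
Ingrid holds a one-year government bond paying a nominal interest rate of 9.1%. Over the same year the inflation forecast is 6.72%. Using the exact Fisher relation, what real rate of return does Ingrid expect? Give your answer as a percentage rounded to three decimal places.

2.230%

By the Fisher relation, 1 + r = (1 + i)/(1 + π).
1 + r = 1.09100 / 1.06720 = 1.022301
r = 1.022301 − 1 = 2.2301%, i.e. 2.230%.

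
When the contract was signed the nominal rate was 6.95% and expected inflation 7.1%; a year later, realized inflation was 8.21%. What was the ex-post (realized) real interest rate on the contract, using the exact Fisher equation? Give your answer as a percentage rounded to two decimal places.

-1.16%

Ex-post: (1 + 0.0695)/(1 + 0.0821) − 1 = -1.1644%
So the realized real rate is -1.16%.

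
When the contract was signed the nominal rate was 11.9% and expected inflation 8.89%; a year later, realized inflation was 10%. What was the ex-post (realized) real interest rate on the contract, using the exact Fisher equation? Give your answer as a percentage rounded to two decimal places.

Ex-post: (1 + 0.1190)/(1 + 0.1000) − 1 = 1.7273%
So the realized real rate is 1.73%.

1.73%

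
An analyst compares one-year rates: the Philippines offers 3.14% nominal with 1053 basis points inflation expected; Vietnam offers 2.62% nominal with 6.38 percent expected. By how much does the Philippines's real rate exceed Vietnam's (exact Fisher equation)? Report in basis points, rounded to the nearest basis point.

The Philippines: (1 + 0.0314)/(1 + 0.1053) − 1 = -6.6860%
Vietnam: (1 + 0.0262)/(1 + 0.0638) − 1 = -3.5345%
Differential = -6.6860% − (-3.5345%) = -3.1515% → -315 basis points.

-315 basis points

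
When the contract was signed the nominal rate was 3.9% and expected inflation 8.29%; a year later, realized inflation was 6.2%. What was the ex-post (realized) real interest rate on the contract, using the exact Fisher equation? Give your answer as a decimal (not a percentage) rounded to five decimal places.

-0.02166

Ex-post: (1 + 0.0390)/(1 + 0.0620) − 1 = -2.1657%
So the realized real rate is -0.02166.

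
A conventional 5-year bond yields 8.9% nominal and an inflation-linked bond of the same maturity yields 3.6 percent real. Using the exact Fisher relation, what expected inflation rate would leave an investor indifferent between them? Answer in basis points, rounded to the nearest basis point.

512 basis points

(1 + π) = (1 + i)/(1 + r) = 1.08900 / 1.03600 = 1.051158
Break-even inflation = 1.051158 − 1 → 512 basis points.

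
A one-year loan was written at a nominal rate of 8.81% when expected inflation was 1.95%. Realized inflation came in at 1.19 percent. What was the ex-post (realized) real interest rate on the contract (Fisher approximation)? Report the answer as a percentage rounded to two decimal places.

Ex-post: 8.81% − 1.19% = 7.620%
So the realized real rate is 7.62%.

7.62%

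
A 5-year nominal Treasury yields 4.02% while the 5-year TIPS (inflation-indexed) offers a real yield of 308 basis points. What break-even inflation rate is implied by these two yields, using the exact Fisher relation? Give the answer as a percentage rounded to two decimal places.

(1 + π) = (1 + i)/(1 + r) = 1.04020 / 1.03080 = 1.009119
Break-even inflation = 1.009119 − 1 → 0.91%.

0.91%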